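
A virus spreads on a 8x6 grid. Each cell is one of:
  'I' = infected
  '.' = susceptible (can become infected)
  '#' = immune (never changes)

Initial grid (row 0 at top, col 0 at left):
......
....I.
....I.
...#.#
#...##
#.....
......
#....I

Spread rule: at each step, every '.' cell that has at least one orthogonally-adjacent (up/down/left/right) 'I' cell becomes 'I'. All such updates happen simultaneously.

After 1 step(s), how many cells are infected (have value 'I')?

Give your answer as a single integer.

Answer: 11

Derivation:
Step 0 (initial): 3 infected
Step 1: +8 new -> 11 infected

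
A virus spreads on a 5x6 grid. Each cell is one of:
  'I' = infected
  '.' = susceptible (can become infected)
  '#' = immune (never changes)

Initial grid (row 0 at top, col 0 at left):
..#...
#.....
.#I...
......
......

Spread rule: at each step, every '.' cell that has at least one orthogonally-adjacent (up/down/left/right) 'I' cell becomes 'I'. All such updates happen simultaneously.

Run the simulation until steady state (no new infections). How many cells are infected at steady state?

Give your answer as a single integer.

Step 0 (initial): 1 infected
Step 1: +3 new -> 4 infected
Step 2: +6 new -> 10 infected
Step 3: +8 new -> 18 infected
Step 4: +7 new -> 25 infected
Step 5: +2 new -> 27 infected
Step 6: +0 new -> 27 infected

Answer: 27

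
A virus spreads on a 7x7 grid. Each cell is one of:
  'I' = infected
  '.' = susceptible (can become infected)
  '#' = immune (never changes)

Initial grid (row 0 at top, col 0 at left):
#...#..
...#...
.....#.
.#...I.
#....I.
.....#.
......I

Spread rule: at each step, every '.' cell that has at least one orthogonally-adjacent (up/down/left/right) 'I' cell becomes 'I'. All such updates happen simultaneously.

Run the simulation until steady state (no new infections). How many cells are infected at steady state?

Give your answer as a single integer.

Step 0 (initial): 3 infected
Step 1: +6 new -> 9 infected
Step 2: +6 new -> 15 infected
Step 3: +7 new -> 22 infected
Step 4: +6 new -> 28 infected
Step 5: +5 new -> 33 infected
Step 6: +5 new -> 38 infected
Step 7: +4 new -> 42 infected
Step 8: +0 new -> 42 infected

Answer: 42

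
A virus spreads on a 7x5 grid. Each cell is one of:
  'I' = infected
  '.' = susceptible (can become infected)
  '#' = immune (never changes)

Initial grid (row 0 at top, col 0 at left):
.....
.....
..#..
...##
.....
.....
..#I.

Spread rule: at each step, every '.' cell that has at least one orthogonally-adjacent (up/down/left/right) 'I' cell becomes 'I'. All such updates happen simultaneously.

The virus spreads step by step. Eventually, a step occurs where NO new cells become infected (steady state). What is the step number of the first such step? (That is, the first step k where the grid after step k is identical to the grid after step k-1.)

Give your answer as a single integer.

Step 0 (initial): 1 infected
Step 1: +2 new -> 3 infected
Step 2: +3 new -> 6 infected
Step 3: +3 new -> 9 infected
Step 4: +4 new -> 13 infected
Step 5: +3 new -> 16 infected
Step 6: +2 new -> 18 infected
Step 7: +2 new -> 20 infected
Step 8: +3 new -> 23 infected
Step 9: +3 new -> 26 infected
Step 10: +3 new -> 29 infected
Step 11: +2 new -> 31 infected
Step 12: +0 new -> 31 infected

Answer: 12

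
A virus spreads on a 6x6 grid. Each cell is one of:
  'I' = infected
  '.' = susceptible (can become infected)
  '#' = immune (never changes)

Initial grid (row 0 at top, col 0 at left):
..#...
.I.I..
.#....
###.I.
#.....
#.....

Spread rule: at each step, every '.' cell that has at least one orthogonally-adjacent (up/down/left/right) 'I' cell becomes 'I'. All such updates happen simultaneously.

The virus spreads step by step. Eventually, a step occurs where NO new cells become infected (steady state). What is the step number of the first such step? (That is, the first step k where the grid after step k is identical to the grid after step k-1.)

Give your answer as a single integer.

Answer: 6

Derivation:
Step 0 (initial): 3 infected
Step 1: +10 new -> 13 infected
Step 2: +9 new -> 22 infected
Step 3: +4 new -> 26 infected
Step 4: +2 new -> 28 infected
Step 5: +1 new -> 29 infected
Step 6: +0 new -> 29 infected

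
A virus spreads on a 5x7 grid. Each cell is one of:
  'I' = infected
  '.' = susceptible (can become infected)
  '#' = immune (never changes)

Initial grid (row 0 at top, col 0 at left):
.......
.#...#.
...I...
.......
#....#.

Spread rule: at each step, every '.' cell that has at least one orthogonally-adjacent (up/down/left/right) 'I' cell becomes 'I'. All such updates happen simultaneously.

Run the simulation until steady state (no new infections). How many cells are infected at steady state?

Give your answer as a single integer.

Step 0 (initial): 1 infected
Step 1: +4 new -> 5 infected
Step 2: +8 new -> 13 infected
Step 3: +8 new -> 21 infected
Step 4: +7 new -> 28 infected
Step 5: +3 new -> 31 infected
Step 6: +0 new -> 31 infected

Answer: 31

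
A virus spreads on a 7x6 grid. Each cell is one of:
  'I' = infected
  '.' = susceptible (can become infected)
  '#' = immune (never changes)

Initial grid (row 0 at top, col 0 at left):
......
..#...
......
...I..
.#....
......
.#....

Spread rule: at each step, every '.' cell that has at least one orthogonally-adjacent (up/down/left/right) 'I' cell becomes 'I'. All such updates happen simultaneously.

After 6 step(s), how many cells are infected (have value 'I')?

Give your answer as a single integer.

Step 0 (initial): 1 infected
Step 1: +4 new -> 5 infected
Step 2: +8 new -> 13 infected
Step 3: +9 new -> 22 infected
Step 4: +10 new -> 32 infected
Step 5: +5 new -> 37 infected
Step 6: +2 new -> 39 infected

Answer: 39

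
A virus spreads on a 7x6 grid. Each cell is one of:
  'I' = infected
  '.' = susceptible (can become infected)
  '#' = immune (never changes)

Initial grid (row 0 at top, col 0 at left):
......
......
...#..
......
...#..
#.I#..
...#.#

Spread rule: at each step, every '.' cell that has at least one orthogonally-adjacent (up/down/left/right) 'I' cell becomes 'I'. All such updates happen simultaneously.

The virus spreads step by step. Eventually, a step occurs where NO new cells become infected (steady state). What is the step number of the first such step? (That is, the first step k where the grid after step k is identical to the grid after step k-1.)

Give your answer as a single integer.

Answer: 9

Derivation:
Step 0 (initial): 1 infected
Step 1: +3 new -> 4 infected
Step 2: +3 new -> 7 infected
Step 3: +5 new -> 12 infected
Step 4: +4 new -> 16 infected
Step 5: +7 new -> 23 infected
Step 6: +7 new -> 30 infected
Step 7: +5 new -> 35 infected
Step 8: +1 new -> 36 infected
Step 9: +0 new -> 36 infected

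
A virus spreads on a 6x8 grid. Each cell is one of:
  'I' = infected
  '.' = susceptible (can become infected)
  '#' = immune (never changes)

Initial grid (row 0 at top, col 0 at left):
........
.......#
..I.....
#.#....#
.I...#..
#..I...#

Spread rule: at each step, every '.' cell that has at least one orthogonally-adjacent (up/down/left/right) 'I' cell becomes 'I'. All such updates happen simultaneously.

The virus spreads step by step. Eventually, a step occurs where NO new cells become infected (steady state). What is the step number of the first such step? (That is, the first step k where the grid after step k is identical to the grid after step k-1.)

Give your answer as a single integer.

Step 0 (initial): 3 infected
Step 1: +10 new -> 13 infected
Step 2: +8 new -> 21 infected
Step 3: +7 new -> 28 infected
Step 4: +6 new -> 34 infected
Step 5: +5 new -> 39 infected
Step 6: +1 new -> 40 infected
Step 7: +1 new -> 41 infected
Step 8: +0 new -> 41 infected

Answer: 8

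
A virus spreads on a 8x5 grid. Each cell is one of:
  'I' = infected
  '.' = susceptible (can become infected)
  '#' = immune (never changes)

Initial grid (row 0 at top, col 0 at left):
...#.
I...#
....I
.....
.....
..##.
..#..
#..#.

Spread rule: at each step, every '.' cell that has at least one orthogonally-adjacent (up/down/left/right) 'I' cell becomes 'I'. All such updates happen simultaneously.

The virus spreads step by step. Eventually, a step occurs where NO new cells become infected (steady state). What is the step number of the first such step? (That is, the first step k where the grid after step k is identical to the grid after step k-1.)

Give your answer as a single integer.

Step 0 (initial): 2 infected
Step 1: +5 new -> 7 infected
Step 2: +8 new -> 15 infected
Step 3: +6 new -> 21 infected
Step 4: +4 new -> 25 infected
Step 5: +4 new -> 29 infected
Step 6: +1 new -> 30 infected
Step 7: +1 new -> 31 infected
Step 8: +1 new -> 32 infected
Step 9: +0 new -> 32 infected

Answer: 9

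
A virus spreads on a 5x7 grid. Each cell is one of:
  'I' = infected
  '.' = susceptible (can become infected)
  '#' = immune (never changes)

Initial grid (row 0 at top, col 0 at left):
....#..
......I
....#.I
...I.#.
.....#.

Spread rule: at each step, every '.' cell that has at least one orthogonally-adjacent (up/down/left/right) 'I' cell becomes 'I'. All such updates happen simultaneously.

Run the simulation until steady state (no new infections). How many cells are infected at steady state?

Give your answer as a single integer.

Answer: 31

Derivation:
Step 0 (initial): 3 infected
Step 1: +8 new -> 11 infected
Step 2: +8 new -> 19 infected
Step 3: +5 new -> 24 infected
Step 4: +4 new -> 28 infected
Step 5: +2 new -> 30 infected
Step 6: +1 new -> 31 infected
Step 7: +0 new -> 31 infected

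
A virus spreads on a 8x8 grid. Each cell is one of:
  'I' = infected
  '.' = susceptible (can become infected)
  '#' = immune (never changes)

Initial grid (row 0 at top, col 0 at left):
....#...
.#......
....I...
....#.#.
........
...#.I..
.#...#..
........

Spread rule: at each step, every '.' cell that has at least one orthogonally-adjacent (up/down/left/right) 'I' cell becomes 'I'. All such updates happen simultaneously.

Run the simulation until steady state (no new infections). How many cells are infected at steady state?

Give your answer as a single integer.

Step 0 (initial): 2 infected
Step 1: +6 new -> 8 infected
Step 2: +11 new -> 19 infected
Step 3: +13 new -> 32 infected
Step 4: +11 new -> 43 infected
Step 5: +7 new -> 50 infected
Step 6: +4 new -> 54 infected
Step 7: +2 new -> 56 infected
Step 8: +1 new -> 57 infected
Step 9: +0 new -> 57 infected

Answer: 57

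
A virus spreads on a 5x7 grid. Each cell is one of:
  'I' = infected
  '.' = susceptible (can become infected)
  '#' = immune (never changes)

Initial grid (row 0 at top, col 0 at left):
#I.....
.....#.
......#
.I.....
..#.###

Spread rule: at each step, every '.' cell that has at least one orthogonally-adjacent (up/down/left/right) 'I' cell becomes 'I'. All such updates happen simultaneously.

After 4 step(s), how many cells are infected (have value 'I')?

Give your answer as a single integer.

Answer: 24

Derivation:
Step 0 (initial): 2 infected
Step 1: +6 new -> 8 infected
Step 2: +7 new -> 15 infected
Step 3: +5 new -> 20 infected
Step 4: +4 new -> 24 infected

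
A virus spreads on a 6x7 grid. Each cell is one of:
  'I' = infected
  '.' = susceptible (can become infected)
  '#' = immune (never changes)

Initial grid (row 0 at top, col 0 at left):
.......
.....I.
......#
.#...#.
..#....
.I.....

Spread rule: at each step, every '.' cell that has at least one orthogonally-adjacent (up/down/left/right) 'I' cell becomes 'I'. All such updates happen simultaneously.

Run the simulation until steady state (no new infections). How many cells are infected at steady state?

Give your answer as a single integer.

Answer: 38

Derivation:
Step 0 (initial): 2 infected
Step 1: +7 new -> 9 infected
Step 2: +6 new -> 15 infected
Step 3: +7 new -> 22 infected
Step 4: +7 new -> 29 infected
Step 5: +6 new -> 35 infected
Step 6: +2 new -> 37 infected
Step 7: +1 new -> 38 infected
Step 8: +0 new -> 38 infected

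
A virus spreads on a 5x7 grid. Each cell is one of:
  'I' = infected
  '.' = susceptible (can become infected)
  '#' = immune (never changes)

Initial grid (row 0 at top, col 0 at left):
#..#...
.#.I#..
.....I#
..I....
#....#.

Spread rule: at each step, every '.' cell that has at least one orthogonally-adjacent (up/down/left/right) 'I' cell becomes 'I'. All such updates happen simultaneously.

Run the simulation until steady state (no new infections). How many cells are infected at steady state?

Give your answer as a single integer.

Answer: 28

Derivation:
Step 0 (initial): 3 infected
Step 1: +9 new -> 12 infected
Step 2: +9 new -> 21 infected
Step 3: +6 new -> 27 infected
Step 4: +1 new -> 28 infected
Step 5: +0 new -> 28 infected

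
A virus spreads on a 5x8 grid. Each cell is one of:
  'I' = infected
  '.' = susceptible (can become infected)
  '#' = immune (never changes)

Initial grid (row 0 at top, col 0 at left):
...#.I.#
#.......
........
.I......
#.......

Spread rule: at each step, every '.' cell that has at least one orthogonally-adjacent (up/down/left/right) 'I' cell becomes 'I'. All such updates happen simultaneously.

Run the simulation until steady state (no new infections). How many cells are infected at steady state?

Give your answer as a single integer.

Answer: 36

Derivation:
Step 0 (initial): 2 infected
Step 1: +7 new -> 9 infected
Step 2: +8 new -> 17 infected
Step 3: +10 new -> 27 infected
Step 4: +6 new -> 33 infected
Step 5: +2 new -> 35 infected
Step 6: +1 new -> 36 infected
Step 7: +0 new -> 36 infected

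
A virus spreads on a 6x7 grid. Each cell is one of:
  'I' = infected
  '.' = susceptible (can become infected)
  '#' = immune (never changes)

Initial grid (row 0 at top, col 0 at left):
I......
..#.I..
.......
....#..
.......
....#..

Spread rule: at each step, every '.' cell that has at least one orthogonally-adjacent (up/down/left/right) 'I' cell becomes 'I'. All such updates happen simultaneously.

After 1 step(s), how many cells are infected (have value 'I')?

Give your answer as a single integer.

Step 0 (initial): 2 infected
Step 1: +6 new -> 8 infected

Answer: 8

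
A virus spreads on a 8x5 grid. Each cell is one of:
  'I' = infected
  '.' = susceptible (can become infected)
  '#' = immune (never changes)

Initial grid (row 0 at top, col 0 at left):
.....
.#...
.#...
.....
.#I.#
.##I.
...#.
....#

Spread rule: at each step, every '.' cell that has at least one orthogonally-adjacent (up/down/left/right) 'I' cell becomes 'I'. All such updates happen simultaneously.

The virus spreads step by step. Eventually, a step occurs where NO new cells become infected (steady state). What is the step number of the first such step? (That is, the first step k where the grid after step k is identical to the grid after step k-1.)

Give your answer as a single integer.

Answer: 11

Derivation:
Step 0 (initial): 2 infected
Step 1: +3 new -> 5 infected
Step 2: +4 new -> 9 infected
Step 3: +4 new -> 13 infected
Step 4: +5 new -> 18 infected
Step 5: +5 new -> 23 infected
Step 6: +3 new -> 26 infected
Step 7: +2 new -> 28 infected
Step 8: +2 new -> 30 infected
Step 9: +1 new -> 31 infected
Step 10: +1 new -> 32 infected
Step 11: +0 new -> 32 infected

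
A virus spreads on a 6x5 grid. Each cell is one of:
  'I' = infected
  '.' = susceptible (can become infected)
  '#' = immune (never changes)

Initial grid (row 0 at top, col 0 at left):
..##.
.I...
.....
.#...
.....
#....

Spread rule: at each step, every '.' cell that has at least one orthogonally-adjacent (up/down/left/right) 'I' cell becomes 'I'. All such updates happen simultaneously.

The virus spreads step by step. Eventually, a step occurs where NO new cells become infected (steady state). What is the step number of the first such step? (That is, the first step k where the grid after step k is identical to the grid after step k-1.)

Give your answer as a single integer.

Step 0 (initial): 1 infected
Step 1: +4 new -> 5 infected
Step 2: +4 new -> 9 infected
Step 3: +4 new -> 13 infected
Step 4: +5 new -> 18 infected
Step 5: +4 new -> 22 infected
Step 6: +3 new -> 25 infected
Step 7: +1 new -> 26 infected
Step 8: +0 new -> 26 infected

Answer: 8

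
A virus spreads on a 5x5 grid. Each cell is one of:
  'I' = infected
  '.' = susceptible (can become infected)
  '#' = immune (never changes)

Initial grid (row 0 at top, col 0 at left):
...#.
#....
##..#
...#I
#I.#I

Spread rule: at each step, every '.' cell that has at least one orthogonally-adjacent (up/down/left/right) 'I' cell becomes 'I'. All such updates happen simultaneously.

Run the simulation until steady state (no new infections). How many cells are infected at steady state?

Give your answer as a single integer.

Step 0 (initial): 3 infected
Step 1: +2 new -> 5 infected
Step 2: +2 new -> 7 infected
Step 3: +1 new -> 8 infected
Step 4: +2 new -> 10 infected
Step 5: +3 new -> 13 infected
Step 6: +2 new -> 15 infected
Step 7: +2 new -> 17 infected
Step 8: +0 new -> 17 infected

Answer: 17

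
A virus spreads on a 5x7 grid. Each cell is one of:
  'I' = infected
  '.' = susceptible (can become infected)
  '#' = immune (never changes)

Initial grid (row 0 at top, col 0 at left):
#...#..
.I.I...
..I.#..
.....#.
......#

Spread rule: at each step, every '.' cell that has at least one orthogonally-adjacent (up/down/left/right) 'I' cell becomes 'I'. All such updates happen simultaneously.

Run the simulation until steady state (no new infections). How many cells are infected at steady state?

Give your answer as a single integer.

Step 0 (initial): 3 infected
Step 1: +8 new -> 11 infected
Step 2: +6 new -> 17 infected
Step 3: +7 new -> 24 infected
Step 4: +4 new -> 28 infected
Step 5: +2 new -> 30 infected
Step 6: +0 new -> 30 infected

Answer: 30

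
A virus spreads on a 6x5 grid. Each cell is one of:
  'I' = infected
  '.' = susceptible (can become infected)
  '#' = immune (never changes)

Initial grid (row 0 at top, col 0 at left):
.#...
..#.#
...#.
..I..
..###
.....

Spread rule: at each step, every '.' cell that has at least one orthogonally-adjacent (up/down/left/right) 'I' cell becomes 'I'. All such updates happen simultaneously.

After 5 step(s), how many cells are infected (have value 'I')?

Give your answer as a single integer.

Answer: 18

Derivation:
Step 0 (initial): 1 infected
Step 1: +3 new -> 4 infected
Step 2: +4 new -> 8 infected
Step 3: +5 new -> 13 infected
Step 4: +3 new -> 16 infected
Step 5: +2 new -> 18 infected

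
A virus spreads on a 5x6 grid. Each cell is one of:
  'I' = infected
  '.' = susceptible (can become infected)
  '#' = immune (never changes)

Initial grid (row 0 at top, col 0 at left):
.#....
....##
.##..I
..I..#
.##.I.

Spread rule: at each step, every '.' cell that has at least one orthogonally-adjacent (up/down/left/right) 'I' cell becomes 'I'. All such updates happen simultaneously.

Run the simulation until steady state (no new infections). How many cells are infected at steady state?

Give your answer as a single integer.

Answer: 22

Derivation:
Step 0 (initial): 3 infected
Step 1: +6 new -> 9 infected
Step 2: +2 new -> 11 infected
Step 3: +3 new -> 14 infected
Step 4: +3 new -> 17 infected
Step 5: +4 new -> 21 infected
Step 6: +1 new -> 22 infected
Step 7: +0 new -> 22 infected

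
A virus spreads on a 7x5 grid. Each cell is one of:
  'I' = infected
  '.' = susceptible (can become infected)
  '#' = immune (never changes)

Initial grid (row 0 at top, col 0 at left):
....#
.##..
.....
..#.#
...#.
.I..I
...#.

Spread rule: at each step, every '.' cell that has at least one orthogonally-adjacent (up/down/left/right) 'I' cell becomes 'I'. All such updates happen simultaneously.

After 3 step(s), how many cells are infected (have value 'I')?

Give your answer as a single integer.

Step 0 (initial): 2 infected
Step 1: +7 new -> 9 infected
Step 2: +5 new -> 14 infected
Step 3: +2 new -> 16 infected

Answer: 16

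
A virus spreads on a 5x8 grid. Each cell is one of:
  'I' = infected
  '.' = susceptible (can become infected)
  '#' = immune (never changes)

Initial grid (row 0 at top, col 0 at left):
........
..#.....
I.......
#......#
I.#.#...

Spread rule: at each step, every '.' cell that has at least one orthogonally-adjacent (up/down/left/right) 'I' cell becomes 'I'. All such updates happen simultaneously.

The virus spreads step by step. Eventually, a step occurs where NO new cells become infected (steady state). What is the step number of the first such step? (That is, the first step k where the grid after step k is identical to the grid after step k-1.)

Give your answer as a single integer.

Answer: 10

Derivation:
Step 0 (initial): 2 infected
Step 1: +3 new -> 5 infected
Step 2: +4 new -> 9 infected
Step 3: +3 new -> 12 infected
Step 4: +4 new -> 16 infected
Step 5: +5 new -> 21 infected
Step 6: +4 new -> 25 infected
Step 7: +5 new -> 30 infected
Step 8: +3 new -> 33 infected
Step 9: +2 new -> 35 infected
Step 10: +0 new -> 35 infected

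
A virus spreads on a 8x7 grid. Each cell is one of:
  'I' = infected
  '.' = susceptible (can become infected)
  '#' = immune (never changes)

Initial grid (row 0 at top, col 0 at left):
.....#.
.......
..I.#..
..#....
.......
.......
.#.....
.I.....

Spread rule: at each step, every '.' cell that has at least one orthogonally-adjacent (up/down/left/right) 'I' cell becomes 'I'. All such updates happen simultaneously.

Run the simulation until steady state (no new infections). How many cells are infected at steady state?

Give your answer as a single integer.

Step 0 (initial): 2 infected
Step 1: +5 new -> 7 infected
Step 2: +9 new -> 16 infected
Step 3: +12 new -> 28 infected
Step 4: +11 new -> 39 infected
Step 5: +7 new -> 46 infected
Step 6: +5 new -> 51 infected
Step 7: +1 new -> 52 infected
Step 8: +0 new -> 52 infected

Answer: 52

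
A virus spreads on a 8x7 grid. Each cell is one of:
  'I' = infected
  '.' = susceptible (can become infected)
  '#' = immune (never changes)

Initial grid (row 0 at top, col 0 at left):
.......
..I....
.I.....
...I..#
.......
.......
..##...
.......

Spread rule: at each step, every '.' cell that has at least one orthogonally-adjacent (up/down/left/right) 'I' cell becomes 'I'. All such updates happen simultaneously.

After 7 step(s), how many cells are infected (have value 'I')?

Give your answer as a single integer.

Answer: 53

Derivation:
Step 0 (initial): 3 infected
Step 1: +10 new -> 13 infected
Step 2: +11 new -> 24 infected
Step 3: +9 new -> 33 infected
Step 4: +8 new -> 41 infected
Step 5: +6 new -> 47 infected
Step 6: +5 new -> 52 infected
Step 7: +1 new -> 53 infected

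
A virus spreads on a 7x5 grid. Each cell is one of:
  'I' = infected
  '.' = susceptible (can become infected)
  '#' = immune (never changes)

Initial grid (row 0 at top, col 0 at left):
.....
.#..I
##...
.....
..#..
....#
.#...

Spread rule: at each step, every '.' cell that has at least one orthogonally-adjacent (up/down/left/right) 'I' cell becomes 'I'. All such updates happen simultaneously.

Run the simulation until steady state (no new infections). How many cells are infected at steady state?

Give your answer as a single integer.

Step 0 (initial): 1 infected
Step 1: +3 new -> 4 infected
Step 2: +4 new -> 8 infected
Step 3: +4 new -> 12 infected
Step 4: +3 new -> 15 infected
Step 5: +3 new -> 18 infected
Step 6: +5 new -> 23 infected
Step 7: +4 new -> 27 infected
Step 8: +1 new -> 28 infected
Step 9: +1 new -> 29 infected
Step 10: +0 new -> 29 infected

Answer: 29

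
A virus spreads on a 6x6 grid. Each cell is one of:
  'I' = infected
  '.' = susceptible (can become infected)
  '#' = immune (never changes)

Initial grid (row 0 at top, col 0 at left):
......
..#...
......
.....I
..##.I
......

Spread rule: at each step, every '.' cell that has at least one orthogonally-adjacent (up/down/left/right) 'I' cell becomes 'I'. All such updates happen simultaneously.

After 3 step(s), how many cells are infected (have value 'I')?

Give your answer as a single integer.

Step 0 (initial): 2 infected
Step 1: +4 new -> 6 infected
Step 2: +4 new -> 10 infected
Step 3: +5 new -> 15 infected

Answer: 15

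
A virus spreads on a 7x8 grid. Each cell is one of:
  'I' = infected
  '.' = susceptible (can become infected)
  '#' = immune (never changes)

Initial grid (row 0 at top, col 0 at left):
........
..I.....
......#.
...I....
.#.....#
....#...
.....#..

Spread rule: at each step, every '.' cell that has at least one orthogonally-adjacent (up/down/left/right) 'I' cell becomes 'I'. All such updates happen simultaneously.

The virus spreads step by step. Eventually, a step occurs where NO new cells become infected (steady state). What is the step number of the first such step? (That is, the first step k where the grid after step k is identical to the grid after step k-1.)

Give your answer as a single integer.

Step 0 (initial): 2 infected
Step 1: +8 new -> 10 infected
Step 2: +11 new -> 21 infected
Step 3: +10 new -> 31 infected
Step 4: +9 new -> 40 infected
Step 5: +6 new -> 46 infected
Step 6: +4 new -> 50 infected
Step 7: +1 new -> 51 infected
Step 8: +0 new -> 51 infected

Answer: 8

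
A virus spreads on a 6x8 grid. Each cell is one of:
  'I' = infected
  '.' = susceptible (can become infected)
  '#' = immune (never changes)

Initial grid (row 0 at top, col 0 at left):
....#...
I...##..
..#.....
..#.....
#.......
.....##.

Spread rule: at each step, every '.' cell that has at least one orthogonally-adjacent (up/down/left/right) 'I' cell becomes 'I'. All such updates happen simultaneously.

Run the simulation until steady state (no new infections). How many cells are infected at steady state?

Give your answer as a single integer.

Step 0 (initial): 1 infected
Step 1: +3 new -> 4 infected
Step 2: +4 new -> 8 infected
Step 3: +3 new -> 11 infected
Step 4: +3 new -> 14 infected
Step 5: +4 new -> 18 infected
Step 6: +5 new -> 23 infected
Step 7: +4 new -> 27 infected
Step 8: +5 new -> 32 infected
Step 9: +4 new -> 36 infected
Step 10: +3 new -> 39 infected
Step 11: +1 new -> 40 infected
Step 12: +0 new -> 40 infected

Answer: 40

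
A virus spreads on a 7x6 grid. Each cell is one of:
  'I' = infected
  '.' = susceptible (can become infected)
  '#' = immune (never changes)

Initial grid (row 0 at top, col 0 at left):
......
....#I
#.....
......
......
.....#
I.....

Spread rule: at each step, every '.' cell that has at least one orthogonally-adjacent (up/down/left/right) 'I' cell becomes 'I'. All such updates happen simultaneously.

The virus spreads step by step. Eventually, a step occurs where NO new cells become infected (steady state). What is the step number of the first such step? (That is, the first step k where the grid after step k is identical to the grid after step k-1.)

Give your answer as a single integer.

Step 0 (initial): 2 infected
Step 1: +4 new -> 6 infected
Step 2: +6 new -> 12 infected
Step 3: +8 new -> 20 infected
Step 4: +9 new -> 29 infected
Step 5: +7 new -> 36 infected
Step 6: +2 new -> 38 infected
Step 7: +1 new -> 39 infected
Step 8: +0 new -> 39 infected

Answer: 8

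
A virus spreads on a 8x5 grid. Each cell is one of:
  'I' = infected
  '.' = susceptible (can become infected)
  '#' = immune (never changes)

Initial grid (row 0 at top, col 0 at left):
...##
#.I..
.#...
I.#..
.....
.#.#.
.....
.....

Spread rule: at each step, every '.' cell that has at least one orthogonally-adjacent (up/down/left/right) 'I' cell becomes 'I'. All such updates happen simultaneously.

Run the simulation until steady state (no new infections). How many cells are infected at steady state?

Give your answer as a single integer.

Step 0 (initial): 2 infected
Step 1: +7 new -> 9 infected
Step 2: +5 new -> 14 infected
Step 3: +5 new -> 19 infected
Step 4: +5 new -> 24 infected
Step 5: +3 new -> 27 infected
Step 6: +3 new -> 30 infected
Step 7: +2 new -> 32 infected
Step 8: +1 new -> 33 infected
Step 9: +0 new -> 33 infected

Answer: 33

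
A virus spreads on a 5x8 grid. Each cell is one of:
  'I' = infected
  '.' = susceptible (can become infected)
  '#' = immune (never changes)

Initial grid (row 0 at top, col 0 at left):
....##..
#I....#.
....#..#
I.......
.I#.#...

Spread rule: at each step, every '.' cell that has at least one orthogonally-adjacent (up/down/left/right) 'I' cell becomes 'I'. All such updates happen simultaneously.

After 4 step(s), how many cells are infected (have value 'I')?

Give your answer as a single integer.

Step 0 (initial): 3 infected
Step 1: +6 new -> 9 infected
Step 2: +5 new -> 14 infected
Step 3: +4 new -> 18 infected
Step 4: +3 new -> 21 infected

Answer: 21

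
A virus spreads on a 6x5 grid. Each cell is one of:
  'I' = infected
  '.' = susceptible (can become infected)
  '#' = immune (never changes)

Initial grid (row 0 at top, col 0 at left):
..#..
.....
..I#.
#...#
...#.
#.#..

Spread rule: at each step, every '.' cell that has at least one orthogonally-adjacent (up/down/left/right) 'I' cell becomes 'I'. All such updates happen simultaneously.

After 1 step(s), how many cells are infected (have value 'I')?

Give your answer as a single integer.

Answer: 4

Derivation:
Step 0 (initial): 1 infected
Step 1: +3 new -> 4 infected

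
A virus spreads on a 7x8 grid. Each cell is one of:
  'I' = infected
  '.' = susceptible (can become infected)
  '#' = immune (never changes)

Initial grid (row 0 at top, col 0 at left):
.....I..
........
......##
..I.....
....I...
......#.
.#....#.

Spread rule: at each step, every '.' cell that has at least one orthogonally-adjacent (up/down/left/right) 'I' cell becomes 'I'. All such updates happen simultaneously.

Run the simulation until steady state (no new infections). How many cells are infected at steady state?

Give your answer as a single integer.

Step 0 (initial): 3 infected
Step 1: +11 new -> 14 infected
Step 2: +17 new -> 31 infected
Step 3: +12 new -> 43 infected
Step 4: +5 new -> 48 infected
Step 5: +3 new -> 51 infected
Step 6: +0 new -> 51 infected

Answer: 51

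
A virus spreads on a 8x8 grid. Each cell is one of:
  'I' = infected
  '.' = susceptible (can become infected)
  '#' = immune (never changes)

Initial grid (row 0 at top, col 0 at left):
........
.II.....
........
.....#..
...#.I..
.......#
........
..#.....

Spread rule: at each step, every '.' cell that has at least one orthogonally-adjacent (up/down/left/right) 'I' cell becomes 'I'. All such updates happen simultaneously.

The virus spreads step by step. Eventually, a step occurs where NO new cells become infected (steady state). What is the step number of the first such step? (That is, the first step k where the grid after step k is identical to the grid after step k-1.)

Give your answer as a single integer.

Step 0 (initial): 3 infected
Step 1: +9 new -> 12 infected
Step 2: +13 new -> 25 infected
Step 3: +13 new -> 38 infected
Step 4: +11 new -> 49 infected
Step 5: +7 new -> 56 infected
Step 6: +3 new -> 59 infected
Step 7: +1 new -> 60 infected
Step 8: +0 new -> 60 infected

Answer: 8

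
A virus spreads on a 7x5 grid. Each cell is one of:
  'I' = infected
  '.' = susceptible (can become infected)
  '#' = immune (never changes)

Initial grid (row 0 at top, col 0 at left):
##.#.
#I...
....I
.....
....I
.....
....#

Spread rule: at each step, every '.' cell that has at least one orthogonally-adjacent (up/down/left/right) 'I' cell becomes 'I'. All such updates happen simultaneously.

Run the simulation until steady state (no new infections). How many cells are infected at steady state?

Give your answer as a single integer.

Answer: 30

Derivation:
Step 0 (initial): 3 infected
Step 1: +7 new -> 10 infected
Step 2: +9 new -> 19 infected
Step 3: +5 new -> 24 infected
Step 4: +3 new -> 27 infected
Step 5: +2 new -> 29 infected
Step 6: +1 new -> 30 infected
Step 7: +0 new -> 30 infected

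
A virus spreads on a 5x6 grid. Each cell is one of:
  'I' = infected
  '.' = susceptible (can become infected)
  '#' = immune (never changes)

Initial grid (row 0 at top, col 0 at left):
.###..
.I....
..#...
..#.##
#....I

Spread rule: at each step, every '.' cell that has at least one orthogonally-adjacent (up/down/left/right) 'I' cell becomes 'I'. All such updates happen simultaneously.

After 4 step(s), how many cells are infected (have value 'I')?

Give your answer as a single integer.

Step 0 (initial): 2 infected
Step 1: +4 new -> 6 infected
Step 2: +5 new -> 11 infected
Step 3: +6 new -> 17 infected
Step 4: +3 new -> 20 infected

Answer: 20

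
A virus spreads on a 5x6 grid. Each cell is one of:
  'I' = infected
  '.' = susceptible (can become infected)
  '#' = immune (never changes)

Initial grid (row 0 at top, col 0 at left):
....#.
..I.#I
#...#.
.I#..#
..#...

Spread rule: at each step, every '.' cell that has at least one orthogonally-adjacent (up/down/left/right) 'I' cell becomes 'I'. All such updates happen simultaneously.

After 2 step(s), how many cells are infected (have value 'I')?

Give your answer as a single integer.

Answer: 17

Derivation:
Step 0 (initial): 3 infected
Step 1: +9 new -> 12 infected
Step 2: +5 new -> 17 infected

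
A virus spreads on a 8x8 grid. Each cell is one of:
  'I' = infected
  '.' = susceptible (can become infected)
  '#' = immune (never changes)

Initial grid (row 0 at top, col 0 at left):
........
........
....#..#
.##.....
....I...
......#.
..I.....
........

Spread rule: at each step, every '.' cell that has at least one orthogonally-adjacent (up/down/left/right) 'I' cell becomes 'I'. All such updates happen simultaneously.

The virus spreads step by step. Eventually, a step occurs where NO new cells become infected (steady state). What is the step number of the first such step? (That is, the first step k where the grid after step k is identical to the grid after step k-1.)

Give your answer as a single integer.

Answer: 9

Derivation:
Step 0 (initial): 2 infected
Step 1: +8 new -> 10 infected
Step 2: +11 new -> 21 infected
Step 3: +9 new -> 30 infected
Step 4: +9 new -> 39 infected
Step 5: +9 new -> 48 infected
Step 6: +7 new -> 55 infected
Step 7: +3 new -> 58 infected
Step 8: +1 new -> 59 infected
Step 9: +0 new -> 59 infected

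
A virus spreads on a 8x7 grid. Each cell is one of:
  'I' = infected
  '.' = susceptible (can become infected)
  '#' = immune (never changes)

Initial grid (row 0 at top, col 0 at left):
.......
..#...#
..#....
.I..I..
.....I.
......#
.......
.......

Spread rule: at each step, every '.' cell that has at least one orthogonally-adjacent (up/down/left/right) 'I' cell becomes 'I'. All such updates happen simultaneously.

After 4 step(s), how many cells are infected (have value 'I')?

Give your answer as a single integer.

Answer: 48

Derivation:
Step 0 (initial): 3 infected
Step 1: +10 new -> 13 infected
Step 2: +12 new -> 25 infected
Step 3: +13 new -> 38 infected
Step 4: +10 new -> 48 infected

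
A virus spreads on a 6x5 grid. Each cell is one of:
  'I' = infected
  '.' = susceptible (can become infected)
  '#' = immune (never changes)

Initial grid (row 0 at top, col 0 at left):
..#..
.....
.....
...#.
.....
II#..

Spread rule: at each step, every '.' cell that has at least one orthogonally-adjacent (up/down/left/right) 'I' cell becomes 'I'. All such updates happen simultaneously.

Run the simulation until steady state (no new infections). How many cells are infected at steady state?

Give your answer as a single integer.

Answer: 27

Derivation:
Step 0 (initial): 2 infected
Step 1: +2 new -> 4 infected
Step 2: +3 new -> 7 infected
Step 3: +4 new -> 11 infected
Step 4: +5 new -> 16 infected
Step 5: +6 new -> 22 infected
Step 6: +2 new -> 24 infected
Step 7: +2 new -> 26 infected
Step 8: +1 new -> 27 infected
Step 9: +0 new -> 27 infected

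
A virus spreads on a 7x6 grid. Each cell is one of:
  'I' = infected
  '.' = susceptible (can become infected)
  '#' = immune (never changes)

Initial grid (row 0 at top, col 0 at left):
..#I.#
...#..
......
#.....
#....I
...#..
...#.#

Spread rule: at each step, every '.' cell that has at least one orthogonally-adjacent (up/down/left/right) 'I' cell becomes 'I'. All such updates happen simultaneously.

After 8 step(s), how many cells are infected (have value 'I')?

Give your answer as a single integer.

Answer: 33

Derivation:
Step 0 (initial): 2 infected
Step 1: +4 new -> 6 infected
Step 2: +5 new -> 11 infected
Step 3: +5 new -> 16 infected
Step 4: +4 new -> 20 infected
Step 5: +4 new -> 24 infected
Step 6: +4 new -> 28 infected
Step 7: +3 new -> 31 infected
Step 8: +2 new -> 33 infected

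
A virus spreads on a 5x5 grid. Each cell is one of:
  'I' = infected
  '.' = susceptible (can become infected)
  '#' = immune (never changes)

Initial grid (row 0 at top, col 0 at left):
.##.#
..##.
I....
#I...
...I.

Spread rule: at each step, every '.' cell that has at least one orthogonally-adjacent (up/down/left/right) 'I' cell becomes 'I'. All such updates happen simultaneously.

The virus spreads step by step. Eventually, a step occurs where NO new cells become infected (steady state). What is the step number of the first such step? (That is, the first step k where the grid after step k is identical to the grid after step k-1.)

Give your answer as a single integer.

Answer: 5

Derivation:
Step 0 (initial): 3 infected
Step 1: +7 new -> 10 infected
Step 2: +6 new -> 16 infected
Step 3: +1 new -> 17 infected
Step 4: +1 new -> 18 infected
Step 5: +0 new -> 18 infected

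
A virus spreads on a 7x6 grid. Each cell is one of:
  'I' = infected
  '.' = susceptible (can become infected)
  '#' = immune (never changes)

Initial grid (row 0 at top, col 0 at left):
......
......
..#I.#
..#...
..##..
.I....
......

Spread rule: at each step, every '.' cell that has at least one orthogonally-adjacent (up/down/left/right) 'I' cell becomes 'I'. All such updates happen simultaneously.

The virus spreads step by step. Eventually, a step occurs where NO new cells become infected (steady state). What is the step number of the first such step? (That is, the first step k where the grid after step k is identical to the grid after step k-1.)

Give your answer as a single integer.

Answer: 6

Derivation:
Step 0 (initial): 2 infected
Step 1: +7 new -> 9 infected
Step 2: +9 new -> 18 infected
Step 3: +10 new -> 28 infected
Step 4: +7 new -> 35 infected
Step 5: +2 new -> 37 infected
Step 6: +0 new -> 37 infected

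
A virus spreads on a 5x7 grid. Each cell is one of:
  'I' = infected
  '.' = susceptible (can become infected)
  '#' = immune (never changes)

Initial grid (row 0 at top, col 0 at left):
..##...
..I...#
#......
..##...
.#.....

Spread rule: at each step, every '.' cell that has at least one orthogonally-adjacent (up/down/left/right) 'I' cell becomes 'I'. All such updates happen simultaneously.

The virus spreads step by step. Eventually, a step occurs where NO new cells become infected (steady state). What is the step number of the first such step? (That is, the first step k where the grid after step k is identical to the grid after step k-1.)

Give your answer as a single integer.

Answer: 8

Derivation:
Step 0 (initial): 1 infected
Step 1: +3 new -> 4 infected
Step 2: +5 new -> 9 infected
Step 3: +5 new -> 14 infected
Step 4: +4 new -> 18 infected
Step 5: +5 new -> 23 infected
Step 6: +3 new -> 26 infected
Step 7: +2 new -> 28 infected
Step 8: +0 new -> 28 infected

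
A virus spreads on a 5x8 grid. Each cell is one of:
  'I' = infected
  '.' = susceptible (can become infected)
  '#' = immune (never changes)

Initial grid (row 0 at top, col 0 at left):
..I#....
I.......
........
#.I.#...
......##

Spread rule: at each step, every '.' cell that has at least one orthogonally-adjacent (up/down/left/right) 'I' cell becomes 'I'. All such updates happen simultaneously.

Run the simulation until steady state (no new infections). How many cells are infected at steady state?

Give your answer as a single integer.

Answer: 35

Derivation:
Step 0 (initial): 3 infected
Step 1: +9 new -> 12 infected
Step 2: +5 new -> 17 infected
Step 3: +4 new -> 21 infected
Step 4: +4 new -> 25 infected
Step 5: +4 new -> 29 infected
Step 6: +4 new -> 33 infected
Step 7: +2 new -> 35 infected
Step 8: +0 new -> 35 infected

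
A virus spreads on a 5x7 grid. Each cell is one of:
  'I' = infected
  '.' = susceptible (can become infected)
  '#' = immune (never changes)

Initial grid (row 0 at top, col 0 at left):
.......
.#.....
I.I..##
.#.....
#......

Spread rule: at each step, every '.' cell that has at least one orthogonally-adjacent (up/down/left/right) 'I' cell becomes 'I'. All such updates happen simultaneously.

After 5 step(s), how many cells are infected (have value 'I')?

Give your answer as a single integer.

Step 0 (initial): 2 infected
Step 1: +6 new -> 8 infected
Step 2: +6 new -> 14 infected
Step 3: +6 new -> 20 infected
Step 4: +4 new -> 24 infected
Step 5: +4 new -> 28 infected

Answer: 28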